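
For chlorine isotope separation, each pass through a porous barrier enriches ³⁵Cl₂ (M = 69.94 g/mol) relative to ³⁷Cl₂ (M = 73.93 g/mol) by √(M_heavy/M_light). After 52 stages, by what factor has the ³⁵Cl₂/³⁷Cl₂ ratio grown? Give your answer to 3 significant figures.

Overall factor = α^52 with α = √(73.93/69.94), i.e. (73.93/69.94)^(52/2).
= 1.05705^26 = 4.23.

4.23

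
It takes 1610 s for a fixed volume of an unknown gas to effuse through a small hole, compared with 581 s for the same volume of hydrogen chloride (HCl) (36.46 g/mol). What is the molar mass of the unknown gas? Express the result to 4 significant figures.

280.0 g/mol

Using Graham's law: t_X/t_HCl = √(M_X/M_HCl).
1610/581 = 2.771 = √(M_X/36.46)
M_X = 36.46 × 2.771² = 36.46 × 7.679 = 280.0 g/mol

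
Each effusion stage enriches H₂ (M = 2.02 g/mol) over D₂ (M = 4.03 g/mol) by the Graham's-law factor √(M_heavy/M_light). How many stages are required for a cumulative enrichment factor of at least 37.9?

11

With α = √(4.03/2.02) per stage, ln α = ½ ln(1.99505) = 0.3453.
Need α^N ≥ 37.9 ⇒ N ≥ ln(37.9) / ln α = 3.635 / 0.3453 = 10.53.
Minimum whole number of stages: N = 11.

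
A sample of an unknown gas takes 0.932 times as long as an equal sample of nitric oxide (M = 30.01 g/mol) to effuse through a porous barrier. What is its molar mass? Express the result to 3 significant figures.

From Graham's law, t_X/t_NO = √(M_X/M_NO).
0.932 = √(M_X/30.01)
M_X = 30.01 × 0.932² = 30.01 × 0.8686 = 26.1 g/mol

26.1 g/mol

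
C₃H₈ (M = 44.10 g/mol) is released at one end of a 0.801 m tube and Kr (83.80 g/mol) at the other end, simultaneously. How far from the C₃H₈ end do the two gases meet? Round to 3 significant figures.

0.464 m

Distances travelled in equal time are proportional to diffusion rates, so d_C₃H₈/d_Kr = √(M_Kr/M_C₃H₈) = √(83.80/44.10) = 1.378.
With d_C₃H₈ + d_Kr = 0.801 m, d_Kr = 0.801/(1 + 1.378) = 0.3368 m.
d_C₃H₈ = 0.801 − 0.3368 = 0.464 m.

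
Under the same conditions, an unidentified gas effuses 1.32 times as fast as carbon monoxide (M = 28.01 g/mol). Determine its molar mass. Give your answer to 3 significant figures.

By Graham's law, rate_X/rate_CO = √(M_CO/M_X).
1.32 = √(28.01/M_X)
M_X = 28.01 / 1.32² = 28.01 / 1.742 = 16.1 g/mol

16.1 g/mol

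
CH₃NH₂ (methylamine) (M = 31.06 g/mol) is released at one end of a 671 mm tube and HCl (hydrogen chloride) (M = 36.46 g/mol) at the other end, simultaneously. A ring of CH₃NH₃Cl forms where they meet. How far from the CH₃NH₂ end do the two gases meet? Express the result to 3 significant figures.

The fronts meet when d_CH₃NH₂ + d_HCl = L with d_CH₃NH₂/d_HCl = √(M_HCl/M_CH₃NH₂) (Graham's law). Here √(M_HCl/M_CH₃NH₂) = √(36.46/31.06) = 1.083.
With d_CH₃NH₂ + d_HCl = 671 mm, d_HCl = 671/(1 + 1.083) = 322.1 mm.
d_CH₃NH₂ = 671 − 322.1 = 349 mm.

349 mm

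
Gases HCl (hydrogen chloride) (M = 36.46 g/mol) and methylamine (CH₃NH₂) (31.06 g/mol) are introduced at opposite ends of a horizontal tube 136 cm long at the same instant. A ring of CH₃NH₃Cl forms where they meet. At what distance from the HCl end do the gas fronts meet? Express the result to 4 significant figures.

65.28 cm

Distances travelled in equal time are proportional to diffusion rates, so d_HCl/d_CH₃NH₂ = √(M_CH₃NH₂/M_HCl) = √(31.06/36.46) = 0.9230.
With d_HCl + d_CH₃NH₂ = 136 cm, d_CH₃NH₂ = 136/(1 + 0.9230) = 70.72 cm.
d_HCl = 136 − 70.72 = 65.28 cm.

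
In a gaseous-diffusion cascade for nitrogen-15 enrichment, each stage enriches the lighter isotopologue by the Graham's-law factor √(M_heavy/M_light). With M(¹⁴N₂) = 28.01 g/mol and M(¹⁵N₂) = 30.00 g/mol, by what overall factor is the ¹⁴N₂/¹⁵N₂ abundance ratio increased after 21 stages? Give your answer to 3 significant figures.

2.06

Each stage multiplies the ratio by α = √(30.00/28.01), so after 21 stages the overall factor is α^21 = (30.00/28.01)^(21/2).
= 1.07105^(21/2) = 2.06.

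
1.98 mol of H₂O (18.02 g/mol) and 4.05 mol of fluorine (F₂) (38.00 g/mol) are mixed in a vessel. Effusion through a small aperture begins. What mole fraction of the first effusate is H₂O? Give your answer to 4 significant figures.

Each component's effusion rate ∝ (its partial pressure)·(1/√M) ∝ n_i/√M_i.
So x_H₂O in the escaping gas = (n_H₂O/√M_H₂O) / Σ(n_i/√M_i)
= (1.98/√18.02) / (1.98/√18.02 + 4.05/√38.00) = 0.4664/(0.4664 + 0.6570) = 0.4152.

0.4152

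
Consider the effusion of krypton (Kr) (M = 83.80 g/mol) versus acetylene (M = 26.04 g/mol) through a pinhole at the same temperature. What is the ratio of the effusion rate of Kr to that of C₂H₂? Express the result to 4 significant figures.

0.5574

Graham's law gives rate_Kr/rate_C₂H₂ = √(M_C₂H₂/M_Kr) = √(26.04/83.80) = √0.3107 = 0.5574.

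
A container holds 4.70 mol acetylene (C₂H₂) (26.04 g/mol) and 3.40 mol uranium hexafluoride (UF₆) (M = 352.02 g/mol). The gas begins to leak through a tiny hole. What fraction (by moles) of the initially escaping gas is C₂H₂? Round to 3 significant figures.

Each component's effusion rate ∝ (its partial pressure)·(1/√M) ∝ n_i/√M_i.
Mole fraction of C₂H₂ in the effusate = (n_C₂H₂/√M_C₂H₂) / (n_C₂H₂/√M_C₂H₂ + n_UF₆/√M_UF₆)
= (4.70/√26.04) / (4.70/√26.04 + 3.40/√352.02) = 0.9210/(0.9210 + 0.1812) = 0.836.

0.836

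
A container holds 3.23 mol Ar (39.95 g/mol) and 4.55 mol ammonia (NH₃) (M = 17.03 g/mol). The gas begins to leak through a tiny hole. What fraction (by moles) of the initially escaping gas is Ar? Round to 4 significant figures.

0.3167

The effusion rate of species i is ∝ p_i/√M_i ∝ n_i/√M_i.
x_Ar(eff) = (n_Ar/√M_Ar) / (n_Ar/√M_Ar + n_NH₃/√M_NH₃)
= (3.23/√39.95) / (3.23/√39.95 + 4.55/√17.03) = 0.5110/(0.5110 + 1.103) = 0.3167.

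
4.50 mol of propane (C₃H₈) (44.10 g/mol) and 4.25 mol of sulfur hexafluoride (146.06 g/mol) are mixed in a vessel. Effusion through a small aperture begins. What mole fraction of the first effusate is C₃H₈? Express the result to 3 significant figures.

The effusion rate of species i is ∝ p_i/√M_i ∝ n_i/√M_i.
Mole fraction of C₃H₈ in the effusate = (n_C₃H₈/√M_C₃H₈) / (n_C₃H₈/√M_C₃H₈ + n_SF₆/√M_SF₆)
= (4.50/√44.10) / (4.50/√44.10 + 4.25/√146.06) = 0.6776/(0.6776 + 0.3517) = 0.658.

0.658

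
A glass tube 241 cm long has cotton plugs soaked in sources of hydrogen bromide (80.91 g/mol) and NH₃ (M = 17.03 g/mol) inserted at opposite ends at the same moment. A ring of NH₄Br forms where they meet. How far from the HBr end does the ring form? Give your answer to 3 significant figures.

The fronts meet when d_HBr + d_NH₃ = L with d_HBr/d_NH₃ = √(M_NH₃/M_HBr) (Graham's law). Here √(M_NH₃/M_HBr) = √(17.03/80.91) = 0.4588.
With d_HBr + d_NH₃ = 241 cm, d_NH₃ = 241/(1 + 0.4588) = 165.2 cm.
d_HBr = 241 − 165.2 = 75.8 cm.

75.8 cm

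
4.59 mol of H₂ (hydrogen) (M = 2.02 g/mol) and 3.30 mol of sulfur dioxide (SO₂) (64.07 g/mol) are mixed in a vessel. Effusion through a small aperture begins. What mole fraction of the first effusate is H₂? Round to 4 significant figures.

0.8868

Rate_i ∝ x_i/√M_i (Graham's law weighted by mole fraction), so the effusate composition follows n_i/√M_i.
So x_H₂ in the escaping gas = (n_H₂/√M_H₂) / Σ(n_i/√M_i)
= (4.59/√2.02) / (4.59/√2.02 + 3.30/√64.07) = 3.230/(3.230 + 0.4123) = 0.8868.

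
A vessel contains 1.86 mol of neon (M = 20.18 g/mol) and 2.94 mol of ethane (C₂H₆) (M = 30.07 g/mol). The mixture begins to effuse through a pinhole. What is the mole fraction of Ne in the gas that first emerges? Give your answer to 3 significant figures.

0.436

Each component's effusion rate ∝ (its partial pressure)·(1/√M) ∝ n_i/√M_i.
So x_Ne in the escaping gas = (n_Ne/√M_Ne) / Σ(n_i/√M_i)
= (1.86/√20.18) / (1.86/√20.18 + 2.94/√30.07) = 0.4140/(0.4140 + 0.5361) = 0.436.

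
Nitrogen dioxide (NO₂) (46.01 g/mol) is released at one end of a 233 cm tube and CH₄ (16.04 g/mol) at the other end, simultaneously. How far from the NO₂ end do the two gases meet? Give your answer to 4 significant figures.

86.50 cm

In equal time, each gas travels a distance ∝ its rate ∝ 1/√M, so d_NO₂/d_CH₄ = √(M_CH₄/M_NO₂) = √(16.04/46.01) = 0.5904.
With d_NO₂ + d_CH₄ = 233 cm, d_CH₄ = 233/(1 + 0.5904) = 146.5 cm.
d_NO₂ = 233 − 146.5 = 86.50 cm.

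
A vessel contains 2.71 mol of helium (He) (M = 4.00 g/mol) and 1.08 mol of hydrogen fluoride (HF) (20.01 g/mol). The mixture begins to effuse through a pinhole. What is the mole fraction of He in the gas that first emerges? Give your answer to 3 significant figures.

Rate_i ∝ x_i/√M_i (Graham's law weighted by mole fraction), so the effusate composition follows n_i/√M_i.
So x_He in the escaping gas = (n_He/√M_He) / Σ(n_i/√M_i)
= (2.71/√4.00) / (2.71/√4.00 + 1.08/√20.01) = 1.355/(1.355 + 0.2414) = 0.849.

0.849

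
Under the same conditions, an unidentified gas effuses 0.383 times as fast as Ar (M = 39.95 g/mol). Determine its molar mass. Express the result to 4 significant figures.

272.3 g/mol

Graham's law gives rate_X/rate_Ar = √(M_Ar/M_X).
0.383 = √(39.95/M_X)
M_X = 39.95 / 0.383² = 39.95 / 0.1467 = 272.3 g/mol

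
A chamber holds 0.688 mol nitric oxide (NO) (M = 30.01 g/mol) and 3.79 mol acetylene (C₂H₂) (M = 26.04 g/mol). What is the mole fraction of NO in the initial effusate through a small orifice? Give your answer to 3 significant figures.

0.145

Rate_i ∝ x_i/√M_i (Graham's law weighted by mole fraction), so the effusate composition follows n_i/√M_i.
So x_NO in the escaping gas = (n_NO/√M_NO) / Σ(n_i/√M_i)
= (0.688/√30.01) / (0.688/√30.01 + 3.79/√26.04) = 0.1256/(0.1256 + 0.7427) = 0.145.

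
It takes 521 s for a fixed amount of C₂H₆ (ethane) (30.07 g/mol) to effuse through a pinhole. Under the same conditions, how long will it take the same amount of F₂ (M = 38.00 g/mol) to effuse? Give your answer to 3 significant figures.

586 s

Using Graham's law: t_F₂/t_C₂H₆ = √(M_F₂/M_C₂H₆) = √(38.00/30.07) = √1.264 = 1.124.
So the time for F₂ is 521 × 1.124 = 586 s.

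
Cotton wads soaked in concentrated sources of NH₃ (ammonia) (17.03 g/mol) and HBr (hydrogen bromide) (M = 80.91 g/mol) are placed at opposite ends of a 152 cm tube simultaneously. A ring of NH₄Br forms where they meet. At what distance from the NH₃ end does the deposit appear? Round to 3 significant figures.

104 cm

The fronts meet when d_NH₃ + d_HBr = L with d_NH₃/d_HBr = √(M_HBr/M_NH₃) (Graham's law). Here √(M_HBr/M_NH₃) = √(80.91/17.03) = 2.180.
With d_NH₃ + d_HBr = 152 cm, d_HBr = 152/(1 + 2.180) = 47.80 cm.
d_NH₃ = 152 − 47.80 = 104 cm.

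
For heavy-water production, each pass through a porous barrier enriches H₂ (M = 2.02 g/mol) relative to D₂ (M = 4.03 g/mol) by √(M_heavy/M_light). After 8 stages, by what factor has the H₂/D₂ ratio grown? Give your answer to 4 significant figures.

15.84

The single-stage factor is √(M_heavy/M_light), so 8 stages give [√(4.03/2.02)]^8 = (4.03/2.02)^(8/2).
= 1.99505^4 = 15.84.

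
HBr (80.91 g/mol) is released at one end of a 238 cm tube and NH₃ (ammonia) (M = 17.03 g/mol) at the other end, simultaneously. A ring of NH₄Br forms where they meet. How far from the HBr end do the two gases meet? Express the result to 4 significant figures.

74.85 cm

Distances travelled in equal time are proportional to diffusion rates, so d_HBr/d_NH₃ = √(M_NH₃/M_HBr) = √(17.03/80.91) = 0.4588.
With d_HBr + d_NH₃ = 238 cm, d_NH₃ = 238/(1 + 0.4588) = 163.1 cm.
d_HBr = 238 − 163.1 = 74.85 cm.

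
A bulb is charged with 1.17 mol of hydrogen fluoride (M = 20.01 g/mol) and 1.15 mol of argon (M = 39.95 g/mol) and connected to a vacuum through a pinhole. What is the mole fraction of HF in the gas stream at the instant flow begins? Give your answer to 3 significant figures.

0.590

Each component's effusion rate ∝ (its partial pressure)·(1/√M) ∝ n_i/√M_i.
So x_HF in the escaping gas = (n_HF/√M_HF) / Σ(n_i/√M_i)
= (1.17/√20.01) / (1.17/√20.01 + 1.15/√39.95) = 0.2616/(0.2616 + 0.1819) = 0.590.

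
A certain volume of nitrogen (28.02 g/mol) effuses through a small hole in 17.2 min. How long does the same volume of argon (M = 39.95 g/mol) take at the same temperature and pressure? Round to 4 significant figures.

By Graham's law, t_Ar/t_N₂ = √(M_Ar/M_N₂) = √(39.95/28.02) = √1.426 = 1.194.
So the time for Ar is 17.2 × 1.194 = 20.54 min.

20.54 min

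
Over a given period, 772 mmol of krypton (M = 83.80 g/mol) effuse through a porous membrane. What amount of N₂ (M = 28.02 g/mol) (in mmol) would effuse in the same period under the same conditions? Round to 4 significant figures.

Using Graham's law: rate_N₂/rate_Kr = √(M_Kr/M_N₂) = √(83.80/28.02) = √2.991 = 1.729.
So the amount for N₂ is 772 × 1.729 = 1335 mmol.

1335 mmol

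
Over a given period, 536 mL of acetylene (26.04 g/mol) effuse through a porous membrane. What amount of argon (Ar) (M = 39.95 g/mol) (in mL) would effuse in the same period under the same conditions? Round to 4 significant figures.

Graham's law gives rate_Ar/rate_C₂H₂ = √(M_C₂H₂/M_Ar) = √(26.04/39.95) = √0.6518 = 0.8074.
So the volume for Ar is 536 × 0.8074 = 432.7 mL.

432.7 mL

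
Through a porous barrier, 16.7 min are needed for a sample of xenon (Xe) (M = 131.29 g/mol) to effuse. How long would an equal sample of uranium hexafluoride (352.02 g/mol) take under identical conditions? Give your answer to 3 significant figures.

Since effusion rate ∝ 1/√M, t_UF₆/t_Xe = √(M_UF₆/M_Xe) = √(352.02/131.29) = √2.681 = 1.637.
So the time for UF₆ is 16.7 × 1.637 = 27.3 min.

27.3 min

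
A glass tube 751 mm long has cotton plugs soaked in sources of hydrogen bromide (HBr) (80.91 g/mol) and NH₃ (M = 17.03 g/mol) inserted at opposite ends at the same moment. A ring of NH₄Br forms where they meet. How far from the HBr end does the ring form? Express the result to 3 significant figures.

236 mm

The fronts meet when d_HBr + d_NH₃ = L with d_HBr/d_NH₃ = √(M_NH₃/M_HBr) (Graham's law). Here √(M_NH₃/M_HBr) = √(17.03/80.91) = 0.4588.
With d_HBr + d_NH₃ = 751 mm, d_NH₃ = 751/(1 + 0.4588) = 514.8 mm.
d_HBr = 751 − 514.8 = 236 mm.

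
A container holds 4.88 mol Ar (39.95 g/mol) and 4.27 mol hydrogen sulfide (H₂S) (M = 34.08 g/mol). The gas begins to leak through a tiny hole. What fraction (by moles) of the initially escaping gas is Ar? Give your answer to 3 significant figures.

Each component's effusion rate ∝ (its partial pressure)·(1/√M) ∝ n_i/√M_i.
Mole fraction of Ar in the effusate = (n_Ar/√M_Ar) / (n_Ar/√M_Ar + n_H₂S/√M_H₂S)
= (4.88/√39.95) / (4.88/√39.95 + 4.27/√34.08) = 0.7721/(0.7721 + 0.7314) = 0.514.

0.514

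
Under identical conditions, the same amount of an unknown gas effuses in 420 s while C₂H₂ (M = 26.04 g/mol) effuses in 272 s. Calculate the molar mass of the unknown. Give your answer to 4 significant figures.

Graham's law gives t_X/t_C₂H₂ = √(M_X/M_C₂H₂).
420/272 = 1.544 = √(M_X/26.04)
M_X = 26.04 × 1.544² = 26.04 × 2.384 = 62.09 g/mol

62.09 g/mol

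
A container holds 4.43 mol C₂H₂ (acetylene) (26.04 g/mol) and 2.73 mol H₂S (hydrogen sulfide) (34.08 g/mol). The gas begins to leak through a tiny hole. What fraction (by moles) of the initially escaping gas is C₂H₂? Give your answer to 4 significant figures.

Each component's effusion rate ∝ (its partial pressure)·(1/√M) ∝ n_i/√M_i.
So x_C₂H₂ in the escaping gas = (n_C₂H₂/√M_C₂H₂) / Σ(n_i/√M_i)
= (4.43/√26.04) / (4.43/√26.04 + 2.73/√34.08) = 0.8681/(0.8681 + 0.4676) = 0.6499.

0.6499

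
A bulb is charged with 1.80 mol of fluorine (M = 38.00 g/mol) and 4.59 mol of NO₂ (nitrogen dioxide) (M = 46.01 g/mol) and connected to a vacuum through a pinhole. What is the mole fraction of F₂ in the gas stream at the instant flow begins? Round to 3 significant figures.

0.301

Rate_i ∝ x_i/√M_i (Graham's law weighted by mole fraction), so the effusate composition follows n_i/√M_i.
x_F₂(eff) = (n_F₂/√M_F₂) / (n_F₂/√M_F₂ + n_NO₂/√M_NO₂)
= (1.80/√38.00) / (1.80/√38.00 + 4.59/√46.01) = 0.2920/(0.2920 + 0.6767) = 0.301.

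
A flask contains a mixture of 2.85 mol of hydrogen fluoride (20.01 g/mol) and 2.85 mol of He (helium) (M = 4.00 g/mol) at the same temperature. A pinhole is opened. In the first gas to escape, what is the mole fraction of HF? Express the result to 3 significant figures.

0.309

Effusion rate of each component ∝ n_i/√M_i (partial pressure × 1/√M).
x_HF(eff) = (n_HF/√M_HF) / (n_HF/√M_HF + n_He/√M_He)
= (2.85/√20.01) / (2.85/√20.01 + 2.85/√4.00) = 0.6371/(0.6371 + 1.425) = 0.309.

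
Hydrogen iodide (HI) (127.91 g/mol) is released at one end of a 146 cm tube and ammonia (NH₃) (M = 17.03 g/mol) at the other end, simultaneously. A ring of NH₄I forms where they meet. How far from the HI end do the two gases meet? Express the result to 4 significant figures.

In equal time, each gas travels a distance ∝ its rate ∝ 1/√M, so d_HI/d_NH₃ = √(M_NH₃/M_HI) = √(17.03/127.91) = 0.3649.
With d_HI + d_NH₃ = 146 cm, d_NH₃ = 146/(1 + 0.3649) = 107.0 cm.
d_HI = 146 − 107.0 = 39.03 cm.

39.03 cm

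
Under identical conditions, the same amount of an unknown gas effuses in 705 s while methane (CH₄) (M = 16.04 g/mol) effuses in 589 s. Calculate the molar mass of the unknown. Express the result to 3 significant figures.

23.0 g/mol

Using Graham's law: t_X/t_CH₄ = √(M_X/M_CH₄).
705/589 = 1.197 = √(M_X/16.04)
M_X = 16.04 × 1.197² = 16.04 × 1.433 = 23.0 g/mol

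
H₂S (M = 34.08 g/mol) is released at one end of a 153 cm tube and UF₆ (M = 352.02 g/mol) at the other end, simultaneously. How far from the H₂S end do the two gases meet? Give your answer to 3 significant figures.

Distances travelled in equal time are proportional to diffusion rates, so d_H₂S/d_UF₆ = √(M_UF₆/M_H₂S) = √(352.02/34.08) = 3.214.
With d_H₂S + d_UF₆ = 153 cm, d_UF₆ = 153/(1 + 3.214) = 36.31 cm.
d_H₂S = 153 − 36.31 = 117 cm.

117 cm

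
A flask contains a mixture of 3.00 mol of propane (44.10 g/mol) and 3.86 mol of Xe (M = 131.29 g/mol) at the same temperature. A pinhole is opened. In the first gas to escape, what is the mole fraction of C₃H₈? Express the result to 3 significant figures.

0.573

The effusion rate of species i is ∝ p_i/√M_i ∝ n_i/√M_i.
So x_C₃H₈ in the escaping gas = (n_C₃H₈/√M_C₃H₈) / Σ(n_i/√M_i)
= (3.00/√44.10) / (3.00/√44.10 + 3.86/√131.29) = 0.4518/(0.4518 + 0.3369) = 0.573.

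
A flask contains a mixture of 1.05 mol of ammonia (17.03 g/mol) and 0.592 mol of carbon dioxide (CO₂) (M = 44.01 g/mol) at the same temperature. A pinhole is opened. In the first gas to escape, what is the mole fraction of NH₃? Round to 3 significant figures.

0.740

Rate_i ∝ x_i/√M_i (Graham's law weighted by mole fraction), so the effusate composition follows n_i/√M_i.
Mole fraction of NH₃ in the effusate = (n_NH₃/√M_NH₃) / (n_NH₃/√M_NH₃ + n_CO₂/√M_CO₂)
= (1.05/√17.03) / (1.05/√17.03 + 0.592/√44.01) = 0.2544/(0.2544 + 0.08924) = 0.740.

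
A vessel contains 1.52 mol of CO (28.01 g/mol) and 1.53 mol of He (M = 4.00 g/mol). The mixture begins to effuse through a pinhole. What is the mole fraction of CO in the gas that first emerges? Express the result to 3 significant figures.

0.273

Rate_i ∝ x_i/√M_i (Graham's law weighted by mole fraction), so the effusate composition follows n_i/√M_i.
Mole fraction of CO in the effusate = (n_CO/√M_CO) / (n_CO/√M_CO + n_He/√M_He)
= (1.52/√28.01) / (1.52/√28.01 + 1.53/√4.00) = 0.2872/(0.2872 + 0.7650) = 0.273.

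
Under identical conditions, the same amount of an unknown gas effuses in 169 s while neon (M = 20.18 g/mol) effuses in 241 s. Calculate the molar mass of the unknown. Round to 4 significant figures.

9.923 g/mol

Graham's law gives t_X/t_Ne = √(M_X/M_Ne).
169/241 = 0.7012 = √(M_X/20.18)
M_X = 20.18 × 0.7012² = 20.18 × 0.4917 = 9.923 g/mol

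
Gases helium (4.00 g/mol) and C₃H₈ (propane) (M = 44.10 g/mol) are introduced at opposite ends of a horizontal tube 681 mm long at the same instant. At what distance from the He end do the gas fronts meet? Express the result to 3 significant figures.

523 mm

The fronts meet when d_He + d_C₃H₈ = L with d_He/d_C₃H₈ = √(M_C₃H₈/M_He) (Graham's law). Here √(M_C₃H₈/M_He) = √(44.10/4.00) = 3.320.
With d_He + d_C₃H₈ = 681 mm, d_C₃H₈ = 681/(1 + 3.320) = 157.6 mm.
d_He = 681 − 157.6 = 523 mm.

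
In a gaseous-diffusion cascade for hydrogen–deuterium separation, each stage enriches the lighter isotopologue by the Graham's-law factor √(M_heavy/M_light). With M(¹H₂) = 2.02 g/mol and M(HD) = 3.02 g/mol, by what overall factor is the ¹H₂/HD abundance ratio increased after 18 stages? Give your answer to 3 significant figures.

After 18 stages the ratio has grown by (√(3.02/2.02))^18 = (3.02/2.02)^(18/2).
= 1.49505^9 = 37.3.

37.3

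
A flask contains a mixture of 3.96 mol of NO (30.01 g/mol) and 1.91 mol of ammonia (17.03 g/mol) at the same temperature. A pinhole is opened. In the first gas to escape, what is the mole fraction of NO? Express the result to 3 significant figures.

0.610

Effusion rate of each component ∝ n_i/√M_i (partial pressure × 1/√M).
So x_NO in the escaping gas = (n_NO/√M_NO) / Σ(n_i/√M_i)
= (3.96/√30.01) / (3.96/√30.01 + 1.91/√17.03) = 0.7229/(0.7229 + 0.4628) = 0.610.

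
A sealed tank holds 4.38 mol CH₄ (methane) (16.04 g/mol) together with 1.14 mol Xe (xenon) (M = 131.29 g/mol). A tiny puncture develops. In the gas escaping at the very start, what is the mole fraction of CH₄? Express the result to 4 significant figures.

0.9166

Each component's effusion rate ∝ (its partial pressure)·(1/√M) ∝ n_i/√M_i.
Mole fraction of CH₄ in the effusate = (n_CH₄/√M_CH₄) / (n_CH₄/√M_CH₄ + n_Xe/√M_Xe)
= (4.38/√16.04) / (4.38/√16.04 + 1.14/√131.29) = 1.094/(1.094 + 0.09949) = 0.9166.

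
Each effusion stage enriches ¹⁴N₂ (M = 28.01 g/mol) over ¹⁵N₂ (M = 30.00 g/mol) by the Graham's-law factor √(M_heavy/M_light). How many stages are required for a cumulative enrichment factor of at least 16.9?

Single-stage factor α = √(30.00/28.01), so ln α = ½ ln(1.07105) = 0.03432.
Need α^N ≥ 16.9 ⇒ N ≥ ln(16.9) / ln α = 2.827 / 0.03432 = 82.39.
Minimum whole number of stages: N = 83.

83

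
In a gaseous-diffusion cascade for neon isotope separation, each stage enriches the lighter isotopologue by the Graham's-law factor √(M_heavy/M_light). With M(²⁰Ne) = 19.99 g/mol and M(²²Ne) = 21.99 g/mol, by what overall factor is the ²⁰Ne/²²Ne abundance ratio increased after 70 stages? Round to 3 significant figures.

28.1

Each stage multiplies the ratio by α = √(21.99/19.99), so after 70 stages the overall factor is α^70 = (21.99/19.99)^(70/2).
= 1.10005^35 = 28.1.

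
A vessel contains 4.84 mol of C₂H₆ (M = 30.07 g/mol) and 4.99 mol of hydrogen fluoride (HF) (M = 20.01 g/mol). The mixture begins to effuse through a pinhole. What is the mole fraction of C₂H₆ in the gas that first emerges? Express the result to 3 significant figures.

Effusion rate of each component ∝ n_i/√M_i (partial pressure × 1/√M).
So x_C₂H₆ in the escaping gas = (n_C₂H₆/√M_C₂H₆) / Σ(n_i/√M_i)
= (4.84/√30.07) / (4.84/√30.07 + 4.99/√20.01) = 0.8826/(0.8826 + 1.116) = 0.442.

0.442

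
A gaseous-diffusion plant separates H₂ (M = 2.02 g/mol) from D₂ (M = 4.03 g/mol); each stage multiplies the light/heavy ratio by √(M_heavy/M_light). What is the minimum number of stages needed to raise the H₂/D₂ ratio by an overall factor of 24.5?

10

With α = √(4.03/2.02) per stage, ln α = ½ ln(1.99505) = 0.3453.
Need α^N ≥ 24.5 ⇒ N ≥ ln(24.5) / ln α = 3.199 / 0.3453 = 9.26.
Rounding up, N = 10 stages.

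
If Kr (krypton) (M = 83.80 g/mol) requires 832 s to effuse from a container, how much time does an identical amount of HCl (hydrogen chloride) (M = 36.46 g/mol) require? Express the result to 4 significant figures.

From Graham's law, t_HCl/t_Kr = √(M_HCl/M_Kr) = √(36.46/83.80) = √0.4351 = 0.6596.
So the time for HCl is 832 × 0.6596 = 548.8 s.

548.8 s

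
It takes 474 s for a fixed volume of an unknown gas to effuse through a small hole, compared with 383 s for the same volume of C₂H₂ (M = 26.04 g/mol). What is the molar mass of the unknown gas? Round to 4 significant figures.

Since effusion rate ∝ 1/√M, t_X/t_C₂H₂ = √(M_X/M_C₂H₂).
474/383 = 1.238 = √(M_X/26.04)
M_X = 26.04 × 1.238² = 26.04 × 1.532 = 39.88 g/mol

39.88 g/mol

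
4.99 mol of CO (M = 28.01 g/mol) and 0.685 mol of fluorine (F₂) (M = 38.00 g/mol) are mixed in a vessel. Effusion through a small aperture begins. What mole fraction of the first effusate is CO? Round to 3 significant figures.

The effusion rate of species i is ∝ p_i/√M_i ∝ n_i/√M_i.
So x_CO in the escaping gas = (n_CO/√M_CO) / Σ(n_i/√M_i)
= (4.99/√28.01) / (4.99/√28.01 + 0.685/√38.00) = 0.9429/(0.9429 + 0.1111) = 0.895.

0.895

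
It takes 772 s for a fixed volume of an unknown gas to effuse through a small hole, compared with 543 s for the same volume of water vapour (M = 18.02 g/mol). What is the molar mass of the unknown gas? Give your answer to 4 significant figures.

From Graham's law, t_X/t_H₂O = √(M_X/M_H₂O).
772/543 = 1.422 = √(M_X/18.02)
M_X = 18.02 × 1.422² = 18.02 × 2.021 = 36.42 g/mol

36.42 g/mol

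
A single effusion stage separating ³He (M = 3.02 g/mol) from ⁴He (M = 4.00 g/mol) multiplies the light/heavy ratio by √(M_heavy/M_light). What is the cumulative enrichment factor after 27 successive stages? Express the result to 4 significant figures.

44.43

Overall factor = α^27 with α = √(4.00/3.02), i.e. (4.00/3.02)^(27/2).
= 1.32450^(27/2) = 44.43.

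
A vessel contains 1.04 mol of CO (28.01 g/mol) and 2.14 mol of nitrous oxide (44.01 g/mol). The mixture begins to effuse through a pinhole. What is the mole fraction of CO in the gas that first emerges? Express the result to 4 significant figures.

0.3786

Each component's effusion rate ∝ (its partial pressure)·(1/√M) ∝ n_i/√M_i.
So x_CO in the escaping gas = (n_CO/√M_CO) / Σ(n_i/√M_i)
= (1.04/√28.01) / (1.04/√28.01 + 2.14/√44.01) = 0.1965/(0.1965 + 0.3226) = 0.3786.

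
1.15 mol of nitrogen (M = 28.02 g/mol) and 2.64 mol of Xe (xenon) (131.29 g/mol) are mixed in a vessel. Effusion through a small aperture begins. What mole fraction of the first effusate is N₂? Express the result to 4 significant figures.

0.4853

Rate_i ∝ x_i/√M_i (Graham's law weighted by mole fraction), so the effusate composition follows n_i/√M_i.
x_N₂(eff) = (n_N₂/√M_N₂) / (n_N₂/√M_N₂ + n_Xe/√M_Xe)
= (1.15/√28.02) / (1.15/√28.02 + 2.64/√131.29) = 0.2173/(0.2173 + 0.2304) = 0.4853.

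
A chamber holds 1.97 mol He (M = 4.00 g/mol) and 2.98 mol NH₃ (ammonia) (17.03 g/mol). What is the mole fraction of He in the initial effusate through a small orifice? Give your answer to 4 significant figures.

Rate_i ∝ x_i/√M_i (Graham's law weighted by mole fraction), so the effusate composition follows n_i/√M_i.
x_He(eff) = (n_He/√M_He) / (n_He/√M_He + n_NH₃/√M_NH₃)
= (1.97/√4.00) / (1.97/√4.00 + 2.98/√17.03) = 0.9850/(0.9850 + 0.7221) = 0.5770.

0.5770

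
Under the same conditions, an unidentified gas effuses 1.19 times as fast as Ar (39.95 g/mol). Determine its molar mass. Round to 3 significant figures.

28.2 g/mol

From Graham's law, rate_X/rate_Ar = √(M_Ar/M_X).
1.19 = √(39.95/M_X)
M_X = 39.95 / 1.19² = 39.95 / 1.416 = 28.2 g/mol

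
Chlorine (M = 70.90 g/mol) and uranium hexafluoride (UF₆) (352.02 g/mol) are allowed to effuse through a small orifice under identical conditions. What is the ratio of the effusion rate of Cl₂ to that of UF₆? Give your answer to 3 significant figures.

By Graham's law, rate_Cl₂/rate_UF₆ = √(M_UF₆/M_Cl₂) = √(352.02/70.90) = √4.965 = 2.23.

2.23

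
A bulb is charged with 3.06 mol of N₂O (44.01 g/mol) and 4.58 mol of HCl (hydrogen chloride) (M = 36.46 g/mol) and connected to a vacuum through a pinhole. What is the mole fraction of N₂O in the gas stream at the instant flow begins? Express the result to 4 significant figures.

0.3782

The effusion rate of species i is ∝ p_i/√M_i ∝ n_i/√M_i.
x_N₂O(eff) = (n_N₂O/√M_N₂O) / (n_N₂O/√M_N₂O + n_HCl/√M_HCl)
= (3.06/√44.01) / (3.06/√44.01 + 4.58/√36.46) = 0.4613/(0.4613 + 0.7585) = 0.3782.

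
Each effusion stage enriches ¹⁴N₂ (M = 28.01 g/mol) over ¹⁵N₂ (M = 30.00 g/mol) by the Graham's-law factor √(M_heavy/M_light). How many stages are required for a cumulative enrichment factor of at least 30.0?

100

Single-stage factor α = √(30.00/28.01), so ln α = ½ ln(1.07105) = 0.03432.
Need α^N ≥ 30.0 ⇒ N ≥ ln(30.0) / ln α = 3.401 / 0.03432 = 99.11.
So at least 100 stages are needed.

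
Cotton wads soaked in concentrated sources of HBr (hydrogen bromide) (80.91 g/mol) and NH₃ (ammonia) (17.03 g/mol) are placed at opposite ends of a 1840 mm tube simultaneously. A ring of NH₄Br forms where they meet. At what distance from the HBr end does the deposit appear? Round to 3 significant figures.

579 mm

The fronts meet when d_HBr + d_NH₃ = L with d_HBr/d_NH₃ = √(M_NH₃/M_HBr) (Graham's law). Here √(M_NH₃/M_HBr) = √(17.03/80.91) = 0.4588.
With d_HBr + d_NH₃ = 1840 mm, d_NH₃ = 1840/(1 + 0.4588) = 1261 mm.
d_HBr = 1840 − 1261 = 579 mm.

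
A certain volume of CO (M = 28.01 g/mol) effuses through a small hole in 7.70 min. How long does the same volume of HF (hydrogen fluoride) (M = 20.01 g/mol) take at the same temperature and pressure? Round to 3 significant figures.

6.51 min

By Graham's law, t_HF/t_CO = √(M_HF/M_CO) = √(20.01/28.01) = √0.7144 = 0.8452.
So the time for HF is 7.70 × 0.8452 = 6.51 min.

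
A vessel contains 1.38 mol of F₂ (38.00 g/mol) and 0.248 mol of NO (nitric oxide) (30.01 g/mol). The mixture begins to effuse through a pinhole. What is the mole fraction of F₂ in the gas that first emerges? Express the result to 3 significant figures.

0.832

The effusion rate of species i is ∝ p_i/√M_i ∝ n_i/√M_i.
x_F₂(eff) = (n_F₂/√M_F₂) / (n_F₂/√M_F₂ + n_NO/√M_NO)
= (1.38/√38.00) / (1.38/√38.00 + 0.248/√30.01) = 0.2239/(0.2239 + 0.04527) = 0.832.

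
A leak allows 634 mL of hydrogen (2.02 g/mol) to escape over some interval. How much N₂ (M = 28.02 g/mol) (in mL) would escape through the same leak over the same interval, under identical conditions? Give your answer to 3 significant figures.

170 mL

Since effusion rate ∝ 1/√M, rate_N₂/rate_H₂ = √(M_H₂/M_N₂) = √(2.02/28.02) = √0.07209 = 0.2685.
So the volume for N₂ is 634 × 0.2685 = 170 mL.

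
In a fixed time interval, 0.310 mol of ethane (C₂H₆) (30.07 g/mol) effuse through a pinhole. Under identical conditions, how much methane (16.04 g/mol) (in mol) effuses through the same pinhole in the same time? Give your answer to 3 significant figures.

0.424 mol

Since effusion rate ∝ 1/√M, rate_CH₄/rate_C₂H₆ = √(M_C₂H₆/M_CH₄) = √(30.07/16.04) = √1.875 = 1.369.
So the amount for CH₄ is 0.310 × 1.369 = 0.424 mol.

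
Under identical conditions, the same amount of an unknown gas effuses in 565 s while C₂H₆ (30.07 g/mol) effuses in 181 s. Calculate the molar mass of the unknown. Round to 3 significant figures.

293 g/mol

Graham's law gives t_X/t_C₂H₆ = √(M_X/M_C₂H₆).
565/181 = 3.122 = √(M_X/30.07)
M_X = 30.07 × 3.122² = 30.07 × 9.744 = 293 g/mol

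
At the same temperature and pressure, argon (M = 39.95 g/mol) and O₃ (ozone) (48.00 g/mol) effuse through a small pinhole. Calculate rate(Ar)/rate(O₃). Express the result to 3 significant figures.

1.10

Graham's law gives rate_Ar/rate_O₃ = √(M_O₃/M_Ar) = √(48.00/39.95) = √1.202 = 1.10.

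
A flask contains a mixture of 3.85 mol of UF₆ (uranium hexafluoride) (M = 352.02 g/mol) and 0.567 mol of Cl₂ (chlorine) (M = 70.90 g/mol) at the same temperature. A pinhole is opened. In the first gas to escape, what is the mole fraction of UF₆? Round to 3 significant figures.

Effusion rate of each component ∝ n_i/√M_i (partial pressure × 1/√M).
x_UF₆(eff) = (n_UF₆/√M_UF₆) / (n_UF₆/√M_UF₆ + n_Cl₂/√M_Cl₂)
= (3.85/√352.02) / (3.85/√352.02 + 0.567/√70.90) = 0.2052/(0.2052 + 0.06734) = 0.753.

0.753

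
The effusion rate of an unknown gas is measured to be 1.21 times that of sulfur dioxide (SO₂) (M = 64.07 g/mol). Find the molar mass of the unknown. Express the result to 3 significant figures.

From Graham's law, rate_X/rate_SO₂ = √(M_SO₂/M_X).
1.21 = √(64.07/M_X)
M_X = 64.07 / 1.21² = 64.07 / 1.464 = 43.8 g/mol

43.8 g/mol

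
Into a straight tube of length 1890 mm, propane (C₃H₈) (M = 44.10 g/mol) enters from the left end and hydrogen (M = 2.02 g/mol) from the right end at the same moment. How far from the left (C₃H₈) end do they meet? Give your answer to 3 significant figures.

Distances travelled in equal time are proportional to diffusion rates, so d_C₃H₈/d_H₂ = √(M_H₂/M_C₃H₈) = √(2.02/44.10) = 0.2140.
With d_C₃H₈ + d_H₂ = 1890 mm, d_H₂ = 1890/(1 + 0.2140) = 1557 mm.
d_C₃H₈ = 1890 − 1557 = 333 mm.

333 mm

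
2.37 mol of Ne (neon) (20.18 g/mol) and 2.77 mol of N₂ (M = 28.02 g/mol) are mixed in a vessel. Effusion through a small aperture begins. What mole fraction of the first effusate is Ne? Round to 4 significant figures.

Effusion rate of each component ∝ n_i/√M_i (partial pressure × 1/√M).
x_Ne(eff) = (n_Ne/√M_Ne) / (n_Ne/√M_Ne + n_N₂/√M_N₂)
= (2.37/√20.18) / (2.37/√20.18 + 2.77/√28.02) = 0.5276/(0.5276 + 0.5233) = 0.5020.

0.5020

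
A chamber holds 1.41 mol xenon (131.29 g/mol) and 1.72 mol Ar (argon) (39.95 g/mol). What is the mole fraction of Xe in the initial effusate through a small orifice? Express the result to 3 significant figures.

0.311

Rate_i ∝ x_i/√M_i (Graham's law weighted by mole fraction), so the effusate composition follows n_i/√M_i.
So x_Xe in the escaping gas = (n_Xe/√M_Xe) / Σ(n_i/√M_i)
= (1.41/√131.29) / (1.41/√131.29 + 1.72/√39.95) = 0.1231/(0.1231 + 0.2721) = 0.311.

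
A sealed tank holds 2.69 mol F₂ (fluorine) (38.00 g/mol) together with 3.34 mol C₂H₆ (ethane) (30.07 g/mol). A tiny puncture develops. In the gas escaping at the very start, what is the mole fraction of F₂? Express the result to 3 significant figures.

0.417

The effusion rate of species i is ∝ p_i/√M_i ∝ n_i/√M_i.
x_F₂(eff) = (n_F₂/√M_F₂) / (n_F₂/√M_F₂ + n_C₂H₆/√M_C₂H₆)
= (2.69/√38.00) / (2.69/√38.00 + 3.34/√30.07) = 0.4364/(0.4364 + 0.6091) = 0.417.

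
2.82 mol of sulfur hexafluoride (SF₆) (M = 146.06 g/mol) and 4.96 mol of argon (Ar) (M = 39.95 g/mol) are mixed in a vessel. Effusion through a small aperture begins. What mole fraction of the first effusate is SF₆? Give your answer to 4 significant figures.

0.2292

Each component's effusion rate ∝ (its partial pressure)·(1/√M) ∝ n_i/√M_i.
Mole fraction of SF₆ in the effusate = (n_SF₆/√M_SF₆) / (n_SF₆/√M_SF₆ + n_Ar/√M_Ar)
= (2.82/√146.06) / (2.82/√146.06 + 4.96/√39.95) = 0.2333/(0.2333 + 0.7847) = 0.2292.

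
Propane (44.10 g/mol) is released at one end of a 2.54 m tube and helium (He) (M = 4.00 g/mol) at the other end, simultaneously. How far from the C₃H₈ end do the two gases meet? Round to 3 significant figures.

The fronts meet when d_C₃H₈ + d_He = L with d_C₃H₈/d_He = √(M_He/M_C₃H₈) (Graham's law). Here √(M_He/M_C₃H₈) = √(4.00/44.10) = 0.3012.
With d_C₃H₈ + d_He = 2.54 m, d_He = 2.54/(1 + 0.3012) = 1.952 m.
d_C₃H₈ = 2.54 − 1.952 = 0.588 m.

0.588 m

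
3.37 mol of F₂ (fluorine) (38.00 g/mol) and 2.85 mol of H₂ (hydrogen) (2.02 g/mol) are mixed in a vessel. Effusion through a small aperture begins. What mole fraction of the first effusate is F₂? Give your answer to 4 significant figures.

Effusion rate of each component ∝ n_i/√M_i (partial pressure × 1/√M).
So x_F₂ in the escaping gas = (n_F₂/√M_F₂) / Σ(n_i/√M_i)
= (3.37/√38.00) / (3.37/√38.00 + 2.85/√2.02) = 0.5467/(0.5467 + 2.005) = 0.2142.

0.2142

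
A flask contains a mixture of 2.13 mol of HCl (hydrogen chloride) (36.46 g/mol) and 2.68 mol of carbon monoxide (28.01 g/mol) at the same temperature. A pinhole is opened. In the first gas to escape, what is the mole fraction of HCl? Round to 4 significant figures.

0.4106

Rate_i ∝ x_i/√M_i (Graham's law weighted by mole fraction), so the effusate composition follows n_i/√M_i.
So x_HCl in the escaping gas = (n_HCl/√M_HCl) / Σ(n_i/√M_i)
= (2.13/√36.46) / (2.13/√36.46 + 2.68/√28.01) = 0.3528/(0.3528 + 0.5064) = 0.4106.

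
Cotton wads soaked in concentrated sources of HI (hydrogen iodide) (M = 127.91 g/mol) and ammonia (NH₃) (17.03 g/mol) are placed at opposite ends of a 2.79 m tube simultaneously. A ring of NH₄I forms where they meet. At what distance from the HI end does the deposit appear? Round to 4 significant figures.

Distances travelled in equal time are proportional to diffusion rates, so d_HI/d_NH₃ = √(M_NH₃/M_HI) = √(17.03/127.91) = 0.3649.
With d_HI + d_NH₃ = 2.79 m, d_NH₃ = 2.79/(1 + 0.3649) = 2.044 m.
d_HI = 2.79 − 2.044 = 0.7459 m.

0.7459 m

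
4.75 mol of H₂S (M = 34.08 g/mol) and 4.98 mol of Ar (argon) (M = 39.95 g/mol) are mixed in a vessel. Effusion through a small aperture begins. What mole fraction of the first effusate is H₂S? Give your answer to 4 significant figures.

Rate_i ∝ x_i/√M_i (Graham's law weighted by mole fraction), so the effusate composition follows n_i/√M_i.
x_H₂S(eff) = (n_H₂S/√M_H₂S) / (n_H₂S/√M_H₂S + n_Ar/√M_Ar)
= (4.75/√34.08) / (4.75/√34.08 + 4.98/√39.95) = 0.8137/(0.8137 + 0.7879) = 0.5080.

0.5080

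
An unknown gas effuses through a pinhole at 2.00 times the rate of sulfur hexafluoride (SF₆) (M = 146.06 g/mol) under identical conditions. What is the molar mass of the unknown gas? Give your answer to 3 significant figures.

From Graham's law, rate_X/rate_SF₆ = √(M_SF₆/M_X).
2.00 = √(146.06/M_X)
M_X = 146.06 / 2.00² = 146.06 / 4.000 = 36.5 g/mol

36.5 g/mol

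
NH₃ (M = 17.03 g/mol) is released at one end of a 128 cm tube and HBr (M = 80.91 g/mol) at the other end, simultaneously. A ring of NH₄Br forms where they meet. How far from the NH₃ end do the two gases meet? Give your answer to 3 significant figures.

The fronts meet when d_NH₃ + d_HBr = L with d_NH₃/d_HBr = √(M_HBr/M_NH₃) (Graham's law). Here √(M_HBr/M_NH₃) = √(80.91/17.03) = 2.180.
With d_NH₃ + d_HBr = 128 cm, d_HBr = 128/(1 + 2.180) = 40.26 cm.
d_NH₃ = 128 − 40.26 = 87.7 cm.

87.7 cm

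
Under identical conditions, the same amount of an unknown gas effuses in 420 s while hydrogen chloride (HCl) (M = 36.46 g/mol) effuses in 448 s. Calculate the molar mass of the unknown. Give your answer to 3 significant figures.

Graham's law gives t_X/t_HCl = √(M_X/M_HCl).
420/448 = 0.9375 = √(M_X/36.46)
M_X = 36.46 × 0.9375² = 36.46 × 0.8789 = 32.0 g/mol

32.0 g/mol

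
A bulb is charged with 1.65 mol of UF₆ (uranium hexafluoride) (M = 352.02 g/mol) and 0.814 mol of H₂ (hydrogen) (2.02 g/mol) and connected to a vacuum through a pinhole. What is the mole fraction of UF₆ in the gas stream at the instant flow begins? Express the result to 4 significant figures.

0.1331

Each component's effusion rate ∝ (its partial pressure)·(1/√M) ∝ n_i/√M_i.
x_UF₆(eff) = (n_UF₆/√M_UF₆) / (n_UF₆/√M_UF₆ + n_H₂/√M_H₂)
= (1.65/√352.02) / (1.65/√352.02 + 0.814/√2.02) = 0.08794/(0.08794 + 0.5727) = 0.1331.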